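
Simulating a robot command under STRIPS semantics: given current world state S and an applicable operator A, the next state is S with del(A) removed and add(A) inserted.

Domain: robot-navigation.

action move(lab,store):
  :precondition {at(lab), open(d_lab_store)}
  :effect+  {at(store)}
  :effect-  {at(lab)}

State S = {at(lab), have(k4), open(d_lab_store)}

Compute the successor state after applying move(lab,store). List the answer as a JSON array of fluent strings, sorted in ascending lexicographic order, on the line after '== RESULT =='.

Compute (S \ del) ∪ add:
  pre ⊆ S: {at(lab), open(d_lab_store)} ⊆ S  — applicable
  S \ del = {have(k4), open(d_lab_store)}
  ∪ add   = {at(store), have(k4), open(d_lab_store)}

== RESULT ==
["at(store)", "have(k4)", "open(d_lab_store)"]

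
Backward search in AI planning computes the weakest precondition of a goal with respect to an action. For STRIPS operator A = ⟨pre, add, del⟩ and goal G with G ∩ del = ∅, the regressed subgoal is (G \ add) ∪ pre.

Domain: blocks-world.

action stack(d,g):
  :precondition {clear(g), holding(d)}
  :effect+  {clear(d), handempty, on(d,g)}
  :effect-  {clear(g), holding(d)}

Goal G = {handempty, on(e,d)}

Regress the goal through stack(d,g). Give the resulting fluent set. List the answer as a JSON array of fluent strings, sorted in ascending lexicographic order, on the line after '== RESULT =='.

Compute (G \ add) ∪ pre:
  G ∩ del = {}  (empty — regression defined)
  G \ add = {handempty, on(e,d)} \ {clear(d), handempty, on(d,g)} = {on(e,d)}
  ∪ pre   = {on(e,d)} ∪ {clear(g), holding(d)}
          = {clear(g), holding(d), on(e,d)}

== RESULT ==
["clear(g)", "holding(d)", "on(e,d)"]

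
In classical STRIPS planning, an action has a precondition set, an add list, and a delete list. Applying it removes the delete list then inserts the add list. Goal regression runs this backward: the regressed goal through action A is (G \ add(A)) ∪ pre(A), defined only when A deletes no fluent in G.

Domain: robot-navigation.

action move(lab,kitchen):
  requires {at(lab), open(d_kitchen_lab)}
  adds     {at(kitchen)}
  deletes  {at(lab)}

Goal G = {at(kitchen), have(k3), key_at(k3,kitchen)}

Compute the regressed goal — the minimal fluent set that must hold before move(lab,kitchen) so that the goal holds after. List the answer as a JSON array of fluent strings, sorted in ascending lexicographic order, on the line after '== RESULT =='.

Compute (G \ add) ∪ pre:
  G ∩ del = {}  (empty — regression defined)
  G \ add = {at(kitchen), have(k3), key_at(k3,kitchen)} \ {at(kitchen)} = {have(k3), key_at(k3,kitchen)}
  ∪ pre   = {have(k3), key_at(k3,kitchen)} ∪ {at(lab), open(d_kitchen_lab)}
          = {at(lab), have(k3), key_at(k3,kitchen), open(d_kitchen_lab)}

== RESULT ==
["at(lab)", "have(k3)", "key_at(k3,kitchen)", "open(d_kitchen_lab)"]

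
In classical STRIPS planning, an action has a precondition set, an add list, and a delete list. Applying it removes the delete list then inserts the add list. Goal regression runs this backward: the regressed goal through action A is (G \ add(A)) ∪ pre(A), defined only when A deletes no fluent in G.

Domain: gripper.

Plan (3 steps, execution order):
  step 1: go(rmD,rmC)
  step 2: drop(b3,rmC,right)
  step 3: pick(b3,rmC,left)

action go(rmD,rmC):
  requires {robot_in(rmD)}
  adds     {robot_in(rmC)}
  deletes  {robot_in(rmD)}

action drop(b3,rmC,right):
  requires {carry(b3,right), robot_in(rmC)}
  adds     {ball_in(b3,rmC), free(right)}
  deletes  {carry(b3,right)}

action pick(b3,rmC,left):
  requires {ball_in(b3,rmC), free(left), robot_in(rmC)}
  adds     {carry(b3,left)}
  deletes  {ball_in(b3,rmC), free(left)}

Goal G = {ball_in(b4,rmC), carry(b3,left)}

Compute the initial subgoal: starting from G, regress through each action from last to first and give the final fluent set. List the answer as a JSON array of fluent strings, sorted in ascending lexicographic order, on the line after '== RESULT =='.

Regress step by step:
  through step 3 (pick(b3,rmC,left)): drop {carry(b3,left)}, keep {ball_in(b4,rmC)}, require {ball_in(b3,rmC), free(left), robot_in(rmC)}
    → {ball_in(b3,rmC), ball_in(b4,rmC), free(left), robot_in(rmC)}
  through step 2 (drop(b3,rmC,right)): drop {ball_in(b3,rmC)}, keep {ball_in(b4,rmC), free(left), robot_in(rmC)}, require {carry(b3,right), robot_in(rmC)}
    → {ball_in(b4,rmC), carry(b3,right), free(left), robot_in(rmC)}
  through step 1 (go(rmD,rmC)): drop {robot_in(rmC)}, keep {ball_in(b4,rmC), carry(b3,right), free(left)}, require {robot_in(rmD)}
    → {ball_in(b4,rmC), carry(b3,right), free(left), robot_in(rmD)}

== RESULT ==
["ball_in(b4,rmC)", "carry(b3,right)", "free(left)", "robot_in(rmD)"]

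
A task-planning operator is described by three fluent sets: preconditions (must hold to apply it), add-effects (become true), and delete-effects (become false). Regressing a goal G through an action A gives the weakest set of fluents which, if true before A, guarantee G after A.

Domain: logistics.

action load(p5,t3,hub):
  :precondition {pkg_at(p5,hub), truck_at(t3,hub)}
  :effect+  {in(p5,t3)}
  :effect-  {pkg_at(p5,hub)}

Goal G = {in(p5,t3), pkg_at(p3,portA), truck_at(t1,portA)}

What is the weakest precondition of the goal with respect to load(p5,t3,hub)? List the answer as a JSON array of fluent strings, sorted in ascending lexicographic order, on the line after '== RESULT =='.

Regress:
  G ∩ del = {}  (empty — regression defined)
  G \ add = {in(p5,t3), pkg_at(p3,portA), truck_at(t1,portA)} \ {in(p5,t3)} = {pkg_at(p3,portA), truck_at(t1,portA)}
  ∪ pre   = {pkg_at(p3,portA), truck_at(t1,portA)} ∪ {pkg_at(p5,hub), truck_at(t3,hub)}
          = {pkg_at(p3,portA), pkg_at(p5,hub), truck_at(t1,portA), truck_at(t3,hub)}

== RESULT ==
["pkg_at(p3,portA)", "pkg_at(p5,hub)", "truck_at(t1,portA)", "truck_at(t3,hub)"]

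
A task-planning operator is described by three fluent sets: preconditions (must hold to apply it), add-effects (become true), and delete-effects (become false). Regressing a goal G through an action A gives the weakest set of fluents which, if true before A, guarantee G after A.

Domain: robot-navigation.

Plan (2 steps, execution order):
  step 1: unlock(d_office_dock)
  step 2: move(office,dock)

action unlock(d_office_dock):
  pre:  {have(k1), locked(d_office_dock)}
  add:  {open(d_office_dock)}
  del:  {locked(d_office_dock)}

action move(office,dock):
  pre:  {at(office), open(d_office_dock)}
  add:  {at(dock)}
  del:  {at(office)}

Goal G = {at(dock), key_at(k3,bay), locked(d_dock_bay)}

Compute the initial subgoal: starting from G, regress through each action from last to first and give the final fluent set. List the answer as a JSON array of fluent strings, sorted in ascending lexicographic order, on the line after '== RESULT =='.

Work backward from the goal:
  through step 2 (move(office,dock)): drop {at(dock)}, keep {key_at(k3,bay), locked(d_dock_bay)}, require {at(office), open(d_office_dock)}
    → {at(office), key_at(k3,bay), locked(d_dock_bay), open(d_office_dock)}
  through step 1 (unlock(d_office_dock)): drop {open(d_office_dock)}, keep {at(office), key_at(k3,bay), locked(d_dock_bay)}, require {have(k1), locked(d_office_dock)}
    → {at(office), have(k1), key_at(k3,bay), locked(d_dock_bay), locked(d_office_dock)}

== RESULT ==
["at(office)", "have(k1)", "key_at(k3,bay)", "locked(d_dock_bay)", "locked(d_office_dock)"]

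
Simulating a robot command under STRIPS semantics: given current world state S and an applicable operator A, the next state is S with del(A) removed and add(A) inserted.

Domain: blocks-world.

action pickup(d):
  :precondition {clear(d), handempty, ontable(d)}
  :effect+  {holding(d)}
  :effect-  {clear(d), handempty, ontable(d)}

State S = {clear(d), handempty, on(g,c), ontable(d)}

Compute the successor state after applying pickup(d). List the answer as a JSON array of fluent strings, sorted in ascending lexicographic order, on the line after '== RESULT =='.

Progress:
  pre ⊆ S: {clear(d), handempty, ontable(d)} ⊆ S  — applicable
  S \ del = {on(g,c)}
  ∪ add   = {holding(d), on(g,c)}

== RESULT ==
["holding(d)", "on(g,c)"]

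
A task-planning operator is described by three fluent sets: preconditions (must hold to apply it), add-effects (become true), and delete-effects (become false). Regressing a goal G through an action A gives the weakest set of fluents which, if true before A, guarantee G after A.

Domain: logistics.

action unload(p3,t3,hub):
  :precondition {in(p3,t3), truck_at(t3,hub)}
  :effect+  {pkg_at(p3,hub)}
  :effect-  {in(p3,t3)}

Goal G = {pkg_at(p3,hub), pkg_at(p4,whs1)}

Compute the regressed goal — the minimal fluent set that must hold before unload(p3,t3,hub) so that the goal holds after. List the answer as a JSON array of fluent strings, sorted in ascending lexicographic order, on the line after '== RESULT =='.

Regress:
  G ∩ del = {}  (empty — regression defined)
  G \ add = {pkg_at(p3,hub), pkg_at(p4,whs1)} \ {pkg_at(p3,hub)} = {pkg_at(p4,whs1)}
  ∪ pre   = {pkg_at(p4,whs1)} ∪ {in(p3,t3), truck_at(t3,hub)}
          = {in(p3,t3), pkg_at(p4,whs1), truck_at(t3,hub)}

== RESULT ==
["in(p3,t3)", "pkg_at(p4,whs1)", "truck_at(t3,hub)"]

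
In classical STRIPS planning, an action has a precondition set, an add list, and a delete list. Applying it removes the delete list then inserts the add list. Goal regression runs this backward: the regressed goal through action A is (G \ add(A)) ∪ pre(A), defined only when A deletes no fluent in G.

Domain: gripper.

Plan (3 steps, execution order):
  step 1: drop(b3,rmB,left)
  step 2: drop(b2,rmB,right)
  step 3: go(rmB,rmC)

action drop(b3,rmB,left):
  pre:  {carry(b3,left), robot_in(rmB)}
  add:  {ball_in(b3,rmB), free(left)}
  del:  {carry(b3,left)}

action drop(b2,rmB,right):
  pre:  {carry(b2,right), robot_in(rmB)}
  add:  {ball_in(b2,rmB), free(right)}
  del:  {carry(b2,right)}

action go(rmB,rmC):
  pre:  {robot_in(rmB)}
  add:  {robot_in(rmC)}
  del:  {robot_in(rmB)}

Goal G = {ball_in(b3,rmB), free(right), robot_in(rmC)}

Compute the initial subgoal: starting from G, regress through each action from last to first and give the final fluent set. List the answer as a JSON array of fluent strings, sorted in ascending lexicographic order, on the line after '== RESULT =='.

Work backward from the goal:
  through step 3 (go(rmB,rmC)): drop {robot_in(rmC)}, keep {ball_in(b3,rmB), free(right)}, require {robot_in(rmB)}
    → {ball_in(b3,rmB), free(right), robot_in(rmB)}
  through step 2 (drop(b2,rmB,right)): drop {free(right)}, keep {ball_in(b3,rmB), robot_in(rmB)}, require {carry(b2,right), robot_in(rmB)}
    → {ball_in(b3,rmB), carry(b2,right), robot_in(rmB)}
  through step 1 (drop(b3,rmB,left)): drop {ball_in(b3,rmB)}, keep {carry(b2,right), robot_in(rmB)}, require {carry(b3,left), robot_in(rmB)}
    → {carry(b2,right), carry(b3,left), robot_in(rmB)}

== RESULT ==
["carry(b2,right)", "carry(b3,left)", "robot_in(rmB)"]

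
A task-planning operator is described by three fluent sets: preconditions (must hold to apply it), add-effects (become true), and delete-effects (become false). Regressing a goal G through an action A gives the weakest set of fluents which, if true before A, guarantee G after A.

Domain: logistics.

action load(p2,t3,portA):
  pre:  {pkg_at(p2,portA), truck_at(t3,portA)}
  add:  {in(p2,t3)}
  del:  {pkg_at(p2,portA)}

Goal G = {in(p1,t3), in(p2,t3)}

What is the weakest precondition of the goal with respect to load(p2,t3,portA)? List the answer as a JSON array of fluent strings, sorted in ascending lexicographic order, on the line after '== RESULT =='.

Compute (G \ add) ∪ pre:
  G ∩ del = {}  (empty — regression defined)
  G \ add = {in(p1,t3), in(p2,t3)} \ {in(p2,t3)} = {in(p1,t3)}
  ∪ pre   = {in(p1,t3)} ∪ {pkg_at(p2,portA), truck_at(t3,portA)}
          = {in(p1,t3), pkg_at(p2,portA), truck_at(t3,portA)}

== RESULT ==
["in(p1,t3)", "pkg_at(p2,portA)", "truck_at(t3,portA)"]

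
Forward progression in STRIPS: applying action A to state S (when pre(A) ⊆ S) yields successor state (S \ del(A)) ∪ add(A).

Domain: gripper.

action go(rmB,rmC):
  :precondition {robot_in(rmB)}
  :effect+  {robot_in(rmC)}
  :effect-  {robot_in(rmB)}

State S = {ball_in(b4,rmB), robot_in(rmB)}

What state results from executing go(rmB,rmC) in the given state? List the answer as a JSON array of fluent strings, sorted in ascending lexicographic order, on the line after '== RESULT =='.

Compute (S \ del) ∪ add:
  pre ⊆ S: {robot_in(rmB)} ⊆ S  — applicable
  S \ del = {ball_in(b4,rmB)}
  ∪ add   = {ball_in(b4,rmB), robot_in(rmC)}

== RESULT ==
["ball_in(b4,rmB)", "robot_in(rmC)"]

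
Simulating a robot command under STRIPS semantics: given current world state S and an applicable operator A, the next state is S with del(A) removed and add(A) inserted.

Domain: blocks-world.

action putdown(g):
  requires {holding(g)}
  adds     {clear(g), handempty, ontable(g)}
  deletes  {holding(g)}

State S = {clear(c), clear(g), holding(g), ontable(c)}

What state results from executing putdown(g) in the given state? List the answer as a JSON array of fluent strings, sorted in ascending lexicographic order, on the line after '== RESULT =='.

Progress:
  pre ⊆ S: {holding(g)} ⊆ S  — applicable
  S \ del = {clear(c), clear(g), ontable(c)}
  ∪ add   = {clear(c), clear(g), handempty, ontable(c), ontable(g)}

== RESULT ==
["clear(c)", "clear(g)", "handempty", "ontable(c)", "ontable(g)"]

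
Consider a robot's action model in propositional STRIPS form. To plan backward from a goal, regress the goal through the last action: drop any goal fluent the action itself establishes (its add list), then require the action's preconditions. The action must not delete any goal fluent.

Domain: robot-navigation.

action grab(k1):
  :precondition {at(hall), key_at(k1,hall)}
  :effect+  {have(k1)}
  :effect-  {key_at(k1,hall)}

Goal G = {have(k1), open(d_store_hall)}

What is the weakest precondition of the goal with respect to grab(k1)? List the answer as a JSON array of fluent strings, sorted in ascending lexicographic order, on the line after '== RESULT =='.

Compute (G \ add) ∪ pre:
  G ∩ del = {}  (empty — regression defined)
  G \ add = {have(k1), open(d_store_hall)} \ {have(k1)} = {open(d_store_hall)}
  ∪ pre   = {open(d_store_hall)} ∪ {at(hall), key_at(k1,hall)}
          = {at(hall), key_at(k1,hall), open(d_store_hall)}

== RESULT ==
["at(hall)", "key_at(k1,hall)", "open(d_store_hall)"]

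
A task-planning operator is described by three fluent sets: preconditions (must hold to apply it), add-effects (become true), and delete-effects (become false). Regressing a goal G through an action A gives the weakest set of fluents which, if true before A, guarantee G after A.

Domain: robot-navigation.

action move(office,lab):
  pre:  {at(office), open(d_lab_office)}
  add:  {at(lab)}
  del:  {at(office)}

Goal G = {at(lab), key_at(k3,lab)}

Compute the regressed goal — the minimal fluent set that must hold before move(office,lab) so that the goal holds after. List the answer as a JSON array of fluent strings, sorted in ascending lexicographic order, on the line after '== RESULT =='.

Regress:
  G ∩ del = {}  (empty — regression defined)
  G \ add = {at(lab), key_at(k3,lab)} \ {at(lab)} = {key_at(k3,lab)}
  ∪ pre   = {key_at(k3,lab)} ∪ {at(office), open(d_lab_office)}
          = {at(office), key_at(k3,lab), open(d_lab_office)}

== RESULT ==
["at(office)", "key_at(k3,lab)", "open(d_lab_office)"]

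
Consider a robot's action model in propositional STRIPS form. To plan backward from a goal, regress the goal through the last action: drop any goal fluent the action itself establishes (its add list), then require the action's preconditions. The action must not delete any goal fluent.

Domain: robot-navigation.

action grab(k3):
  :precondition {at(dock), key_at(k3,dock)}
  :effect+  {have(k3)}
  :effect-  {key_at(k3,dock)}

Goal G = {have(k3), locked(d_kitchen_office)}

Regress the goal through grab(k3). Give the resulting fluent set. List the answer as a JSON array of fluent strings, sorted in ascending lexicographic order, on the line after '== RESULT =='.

Compute (G \ add) ∪ pre:
  G ∩ del = {}  (empty — regression defined)
  G \ add = {have(k3), locked(d_kitchen_office)} \ {have(k3)} = {locked(d_kitchen_office)}
  ∪ pre   = {locked(d_kitchen_office)} ∪ {at(dock), key_at(k3,dock)}
          = {at(dock), key_at(k3,dock), locked(d_kitchen_office)}

== RESULT ==
["at(dock)", "key_at(k3,dock)", "locked(d_kitchen_office)"]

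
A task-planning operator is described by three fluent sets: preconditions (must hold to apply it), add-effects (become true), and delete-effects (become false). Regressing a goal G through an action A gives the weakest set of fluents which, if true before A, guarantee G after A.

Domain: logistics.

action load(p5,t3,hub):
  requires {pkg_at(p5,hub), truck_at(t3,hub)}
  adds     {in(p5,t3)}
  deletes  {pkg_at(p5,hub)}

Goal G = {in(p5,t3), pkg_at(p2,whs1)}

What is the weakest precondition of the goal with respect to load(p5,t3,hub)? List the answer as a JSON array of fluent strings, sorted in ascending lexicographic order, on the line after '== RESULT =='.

Compute (G \ add) ∪ pre:
  G ∩ del = {}  (empty — regression defined)
  G \ add = {in(p5,t3), pkg_at(p2,whs1)} \ {in(p5,t3)} = {pkg_at(p2,whs1)}
  ∪ pre   = {pkg_at(p2,whs1)} ∪ {pkg_at(p5,hub), truck_at(t3,hub)}
          = {pkg_at(p2,whs1), pkg_at(p5,hub), truck_at(t3,hub)}

== RESULT ==
["pkg_at(p2,whs1)", "pkg_at(p5,hub)", "truck_at(t3,hub)"]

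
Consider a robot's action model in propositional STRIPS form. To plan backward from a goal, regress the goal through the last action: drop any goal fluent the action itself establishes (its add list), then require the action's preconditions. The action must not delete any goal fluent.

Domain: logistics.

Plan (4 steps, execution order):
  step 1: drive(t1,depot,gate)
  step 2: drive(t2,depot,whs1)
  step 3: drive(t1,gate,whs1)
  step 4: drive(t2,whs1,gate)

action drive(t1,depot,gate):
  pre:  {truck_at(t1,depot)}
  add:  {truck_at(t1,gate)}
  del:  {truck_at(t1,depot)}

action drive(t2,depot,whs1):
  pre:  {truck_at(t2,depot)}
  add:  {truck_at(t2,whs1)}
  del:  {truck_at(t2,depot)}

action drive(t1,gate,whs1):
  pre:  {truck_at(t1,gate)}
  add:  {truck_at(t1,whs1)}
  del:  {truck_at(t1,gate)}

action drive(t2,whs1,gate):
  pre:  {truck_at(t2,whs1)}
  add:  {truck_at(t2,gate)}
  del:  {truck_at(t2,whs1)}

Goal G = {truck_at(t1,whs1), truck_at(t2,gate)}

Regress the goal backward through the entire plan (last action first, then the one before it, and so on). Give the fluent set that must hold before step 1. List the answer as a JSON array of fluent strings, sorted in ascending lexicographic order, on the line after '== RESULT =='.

Regress step by step:
  through step 4 (drive(t2,whs1,gate)): drop {truck_at(t2,gate)}, keep {truck_at(t1,whs1)}, require {truck_at(t2,whs1)}
    → {truck_at(t1,whs1), truck_at(t2,whs1)}
  through step 3 (drive(t1,gate,whs1)): drop {truck_at(t1,whs1)}, keep {truck_at(t2,whs1)}, require {truck_at(t1,gate)}
    → {truck_at(t1,gate), truck_at(t2,whs1)}
  through step 2 (drive(t2,depot,whs1)): drop {truck_at(t2,whs1)}, keep {truck_at(t1,gate)}, require {truck_at(t2,depot)}
    → {truck_at(t1,gate), truck_at(t2,depot)}
  through step 1 (drive(t1,depot,gate)): drop {truck_at(t1,gate)}, keep {truck_at(t2,depot)}, require {truck_at(t1,depot)}
    → {truck_at(t1,depot), truck_at(t2,depot)}

== RESULT ==
["truck_at(t1,depot)", "truck_at(t2,depot)"]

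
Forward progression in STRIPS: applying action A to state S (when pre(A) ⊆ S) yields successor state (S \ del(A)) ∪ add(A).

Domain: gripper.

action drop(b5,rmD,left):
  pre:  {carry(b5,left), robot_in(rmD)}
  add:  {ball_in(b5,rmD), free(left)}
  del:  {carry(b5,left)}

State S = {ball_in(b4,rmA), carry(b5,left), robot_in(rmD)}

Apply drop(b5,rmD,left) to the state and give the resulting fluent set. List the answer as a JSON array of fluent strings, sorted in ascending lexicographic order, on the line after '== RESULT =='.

Progress:
  pre ⊆ S: {carry(b5,left), robot_in(rmD)} ⊆ S  — applicable
  S \ del = {ball_in(b4,rmA), robot_in(rmD)}
  ∪ add   = {ball_in(b4,rmA), ball_in(b5,rmD), free(left), robot_in(rmD)}

== RESULT ==
["ball_in(b4,rmA)", "ball_in(b5,rmD)", "free(left)", "robot_in(rmD)"]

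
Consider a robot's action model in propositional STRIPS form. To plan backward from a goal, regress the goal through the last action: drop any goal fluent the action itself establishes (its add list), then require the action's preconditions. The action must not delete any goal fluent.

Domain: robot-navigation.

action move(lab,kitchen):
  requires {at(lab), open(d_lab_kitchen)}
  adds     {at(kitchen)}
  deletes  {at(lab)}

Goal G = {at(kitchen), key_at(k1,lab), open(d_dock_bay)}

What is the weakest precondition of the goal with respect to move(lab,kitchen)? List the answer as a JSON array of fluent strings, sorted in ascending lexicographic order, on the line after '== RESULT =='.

Regress:
  G ∩ del = {}  (empty — regression defined)
  G \ add = {at(kitchen), key_at(k1,lab), open(d_dock_bay)} \ {at(kitchen)} = {key_at(k1,lab), open(d_dock_bay)}
  ∪ pre   = {key_at(k1,lab), open(d_dock_bay)} ∪ {at(lab), open(d_lab_kitchen)}
          = {at(lab), key_at(k1,lab), open(d_dock_bay), open(d_lab_kitchen)}

== RESULT ==
["at(lab)", "key_at(k1,lab)", "open(d_dock_bay)", "open(d_lab_kitchen)"]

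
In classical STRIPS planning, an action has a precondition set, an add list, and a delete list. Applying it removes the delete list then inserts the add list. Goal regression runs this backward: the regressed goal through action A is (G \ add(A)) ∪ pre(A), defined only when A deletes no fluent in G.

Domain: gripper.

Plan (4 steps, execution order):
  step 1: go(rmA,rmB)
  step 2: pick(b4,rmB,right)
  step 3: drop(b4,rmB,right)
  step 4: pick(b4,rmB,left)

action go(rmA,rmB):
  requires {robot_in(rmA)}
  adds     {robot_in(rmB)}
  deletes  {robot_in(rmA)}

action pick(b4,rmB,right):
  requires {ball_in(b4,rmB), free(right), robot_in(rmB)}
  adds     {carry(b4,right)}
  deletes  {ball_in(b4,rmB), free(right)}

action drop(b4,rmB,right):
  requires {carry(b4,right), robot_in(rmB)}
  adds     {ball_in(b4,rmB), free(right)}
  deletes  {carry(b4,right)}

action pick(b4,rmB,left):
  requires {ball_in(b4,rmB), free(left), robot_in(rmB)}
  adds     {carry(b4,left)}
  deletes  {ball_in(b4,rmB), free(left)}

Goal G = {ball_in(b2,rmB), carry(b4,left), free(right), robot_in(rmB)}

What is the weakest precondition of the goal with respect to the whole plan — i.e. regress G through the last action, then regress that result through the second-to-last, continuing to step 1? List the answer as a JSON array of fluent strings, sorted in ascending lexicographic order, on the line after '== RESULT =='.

Regress step by step:
  through step 4 (pick(b4,rmB,left)): drop {carry(b4,left)}, keep {ball_in(b2,rmB), free(right), robot_in(rmB)}, require {ball_in(b4,rmB), free(left), robot_in(rmB)}
    → {ball_in(b2,rmB), ball_in(b4,rmB), free(left), free(right), robot_in(rmB)}
  through step 3 (drop(b4,rmB,right)): drop {ball_in(b4,rmB), free(right)}, keep {ball_in(b2,rmB), free(left), robot_in(rmB)}, require {carry(b4,right), robot_in(rmB)}
    → {ball_in(b2,rmB), carry(b4,right), free(left), robot_in(rmB)}
  through step 2 (pick(b4,rmB,right)): drop {carry(b4,right)}, keep {ball_in(b2,rmB), free(left), robot_in(rmB)}, require {ball_in(b4,rmB), free(right), robot_in(rmB)}
    → {ball_in(b2,rmB), ball_in(b4,rmB), free(left), free(right), robot_in(rmB)}
  through step 1 (go(rmA,rmB)): drop {robot_in(rmB)}, keep {ball_in(b2,rmB), ball_in(b4,rmB), free(left), free(right)}, require {robot_in(rmA)}
    → {ball_in(b2,rmB), ball_in(b4,rmB), free(left), free(right), robot_in(rmA)}

== RESULT ==
["ball_in(b2,rmB)", "ball_in(b4,rmB)", "free(left)", "free(right)", "robot_in(rmA)"]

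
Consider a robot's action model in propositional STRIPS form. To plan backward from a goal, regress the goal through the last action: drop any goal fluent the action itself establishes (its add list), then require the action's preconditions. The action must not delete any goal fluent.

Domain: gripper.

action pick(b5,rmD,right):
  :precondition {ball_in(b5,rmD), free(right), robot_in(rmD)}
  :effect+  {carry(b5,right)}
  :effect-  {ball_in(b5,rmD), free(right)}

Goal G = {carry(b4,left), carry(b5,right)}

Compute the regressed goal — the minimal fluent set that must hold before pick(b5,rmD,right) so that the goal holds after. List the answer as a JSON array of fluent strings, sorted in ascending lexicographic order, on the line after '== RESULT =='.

Regress:
  G ∩ del = {}  (empty — regression defined)
  G \ add = {carry(b4,left), carry(b5,right)} \ {carry(b5,right)} = {carry(b4,left)}
  ∪ pre   = {carry(b4,left)} ∪ {ball_in(b5,rmD), free(right), robot_in(rmD)}
          = {ball_in(b5,rmD), carry(b4,left), free(right), robot_in(rmD)}

== RESULT ==
["ball_in(b5,rmD)", "carry(b4,left)", "free(right)", "robot_in(rmD)"]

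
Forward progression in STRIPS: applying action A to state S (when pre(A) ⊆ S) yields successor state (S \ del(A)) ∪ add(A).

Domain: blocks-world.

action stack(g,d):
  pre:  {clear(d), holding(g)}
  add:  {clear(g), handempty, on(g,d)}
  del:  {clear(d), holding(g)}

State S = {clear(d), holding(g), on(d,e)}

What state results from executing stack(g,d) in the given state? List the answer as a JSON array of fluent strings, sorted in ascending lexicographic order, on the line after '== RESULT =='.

Progress:
  pre ⊆ S: {clear(d), holding(g)} ⊆ S  — applicable
  S \ del = {on(d,e)}
  ∪ add   = {clear(g), handempty, on(d,e), on(g,d)}

== RESULT ==
["clear(g)", "handempty", "on(d,e)", "on(g,d)"]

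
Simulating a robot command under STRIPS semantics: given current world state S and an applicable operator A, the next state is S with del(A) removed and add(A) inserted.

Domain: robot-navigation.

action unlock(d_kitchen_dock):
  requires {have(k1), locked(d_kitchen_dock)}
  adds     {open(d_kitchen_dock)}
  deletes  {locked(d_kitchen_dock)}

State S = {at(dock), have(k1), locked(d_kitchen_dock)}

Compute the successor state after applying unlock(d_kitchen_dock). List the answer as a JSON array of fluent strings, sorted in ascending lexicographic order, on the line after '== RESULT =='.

Progress:
  pre ⊆ S: {have(k1), locked(d_kitchen_dock)} ⊆ S  — applicable
  S \ del = {at(dock), have(k1)}
  ∪ add   = {at(dock), have(k1), open(d_kitchen_dock)}

== RESULT ==
["at(dock)", "have(k1)", "open(d_kitchen_dock)"]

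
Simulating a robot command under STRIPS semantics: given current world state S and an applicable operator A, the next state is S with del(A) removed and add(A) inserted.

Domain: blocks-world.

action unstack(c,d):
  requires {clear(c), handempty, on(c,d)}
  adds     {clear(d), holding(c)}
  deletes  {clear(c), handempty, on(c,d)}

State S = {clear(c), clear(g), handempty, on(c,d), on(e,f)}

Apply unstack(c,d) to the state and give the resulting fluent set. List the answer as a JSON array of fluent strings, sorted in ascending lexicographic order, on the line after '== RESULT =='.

Compute (S \ del) ∪ add:
  pre ⊆ S: {clear(c), handempty, on(c,d)} ⊆ S  — applicable
  S \ del = {clear(g), on(e,f)}
  ∪ add   = {clear(d), clear(g), holding(c), on(e,f)}

== RESULT ==
["clear(d)", "clear(g)", "holding(c)", "on(e,f)"]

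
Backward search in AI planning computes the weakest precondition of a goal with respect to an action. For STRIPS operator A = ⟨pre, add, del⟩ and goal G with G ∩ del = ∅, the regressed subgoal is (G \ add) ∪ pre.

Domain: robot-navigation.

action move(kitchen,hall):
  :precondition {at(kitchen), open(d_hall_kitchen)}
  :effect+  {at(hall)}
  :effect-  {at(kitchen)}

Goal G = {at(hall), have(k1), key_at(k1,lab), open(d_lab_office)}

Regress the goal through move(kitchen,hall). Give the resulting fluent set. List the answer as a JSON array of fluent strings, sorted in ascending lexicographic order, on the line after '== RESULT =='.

Compute (G \ add) ∪ pre:
  G ∩ del = {}  (empty — regression defined)
  G \ add = {at(hall), have(k1), key_at(k1,lab), open(d_lab_office)} \ {at(hall)} = {have(k1), key_at(k1,lab), open(d_lab_office)}
  ∪ pre   = {have(k1), key_at(k1,lab), open(d_lab_office)} ∪ {at(kitchen), open(d_hall_kitchen)}
          = {at(kitchen), have(k1), key_at(k1,lab), open(d_hall_kitchen), open(d_lab_office)}

== RESULT ==
["at(kitchen)", "have(k1)", "key_at(k1,lab)", "open(d_hall_kitchen)", "open(d_lab_office)"]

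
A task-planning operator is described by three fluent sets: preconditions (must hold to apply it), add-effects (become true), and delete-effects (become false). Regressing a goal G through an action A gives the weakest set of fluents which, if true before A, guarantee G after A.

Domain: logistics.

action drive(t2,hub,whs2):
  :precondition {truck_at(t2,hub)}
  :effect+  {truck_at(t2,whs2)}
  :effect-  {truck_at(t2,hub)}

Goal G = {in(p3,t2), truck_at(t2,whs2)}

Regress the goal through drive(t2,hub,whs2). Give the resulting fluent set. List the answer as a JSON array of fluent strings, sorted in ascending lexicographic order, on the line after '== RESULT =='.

Compute (G \ add) ∪ pre:
  G ∩ del = {}  (empty — regression defined)
  G \ add = {in(p3,t2), truck_at(t2,whs2)} \ {truck_at(t2,whs2)} = {in(p3,t2)}
  ∪ pre   = {in(p3,t2)} ∪ {truck_at(t2,hub)}
          = {in(p3,t2), truck_at(t2,hub)}

== RESULT ==
["in(p3,t2)", "truck_at(t2,hub)"]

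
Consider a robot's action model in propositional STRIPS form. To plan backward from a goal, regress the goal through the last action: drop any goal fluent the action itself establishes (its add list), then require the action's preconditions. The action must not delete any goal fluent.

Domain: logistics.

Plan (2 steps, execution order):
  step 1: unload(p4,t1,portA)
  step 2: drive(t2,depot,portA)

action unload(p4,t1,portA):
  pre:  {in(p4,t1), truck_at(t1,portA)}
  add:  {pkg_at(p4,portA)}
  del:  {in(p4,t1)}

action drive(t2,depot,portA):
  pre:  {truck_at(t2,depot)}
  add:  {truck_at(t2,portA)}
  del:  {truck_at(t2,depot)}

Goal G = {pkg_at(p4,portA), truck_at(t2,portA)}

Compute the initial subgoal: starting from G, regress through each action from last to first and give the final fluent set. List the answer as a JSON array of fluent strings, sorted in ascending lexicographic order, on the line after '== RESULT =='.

Regress step by step:
  through step 2 (drive(t2,depot,portA)): drop {truck_at(t2,portA)}, keep {pkg_at(p4,portA)}, require {truck_at(t2,depot)}
    → {pkg_at(p4,portA), truck_at(t2,depot)}
  through step 1 (unload(p4,t1,portA)): drop {pkg_at(p4,portA)}, keep {truck_at(t2,depot)}, require {in(p4,t1), truck_at(t1,portA)}
    → {in(p4,t1), truck_at(t1,portA), truck_at(t2,depot)}

== RESULT ==
["in(p4,t1)", "truck_at(t1,portA)", "truck_at(t2,depot)"]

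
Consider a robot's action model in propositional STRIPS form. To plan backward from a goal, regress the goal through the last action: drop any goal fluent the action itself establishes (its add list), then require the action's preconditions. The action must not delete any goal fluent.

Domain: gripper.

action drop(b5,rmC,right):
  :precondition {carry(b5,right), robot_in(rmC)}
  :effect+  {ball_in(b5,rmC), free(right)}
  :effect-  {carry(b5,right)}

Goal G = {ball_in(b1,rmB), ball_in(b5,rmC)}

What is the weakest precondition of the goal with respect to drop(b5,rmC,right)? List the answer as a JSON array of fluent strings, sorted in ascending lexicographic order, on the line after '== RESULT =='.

Compute (G \ add) ∪ pre:
  G ∩ del = {}  (empty — regression defined)
  G \ add = {ball_in(b1,rmB), ball_in(b5,rmC)} \ {ball_in(b5,rmC), free(right)} = {ball_in(b1,rmB)}
  ∪ pre   = {ball_in(b1,rmB)} ∪ {carry(b5,right), robot_in(rmC)}
          = {ball_in(b1,rmB), carry(b5,right), robot_in(rmC)}

== RESULT ==
["ball_in(b1,rmB)", "carry(b5,right)", "robot_in(rmC)"]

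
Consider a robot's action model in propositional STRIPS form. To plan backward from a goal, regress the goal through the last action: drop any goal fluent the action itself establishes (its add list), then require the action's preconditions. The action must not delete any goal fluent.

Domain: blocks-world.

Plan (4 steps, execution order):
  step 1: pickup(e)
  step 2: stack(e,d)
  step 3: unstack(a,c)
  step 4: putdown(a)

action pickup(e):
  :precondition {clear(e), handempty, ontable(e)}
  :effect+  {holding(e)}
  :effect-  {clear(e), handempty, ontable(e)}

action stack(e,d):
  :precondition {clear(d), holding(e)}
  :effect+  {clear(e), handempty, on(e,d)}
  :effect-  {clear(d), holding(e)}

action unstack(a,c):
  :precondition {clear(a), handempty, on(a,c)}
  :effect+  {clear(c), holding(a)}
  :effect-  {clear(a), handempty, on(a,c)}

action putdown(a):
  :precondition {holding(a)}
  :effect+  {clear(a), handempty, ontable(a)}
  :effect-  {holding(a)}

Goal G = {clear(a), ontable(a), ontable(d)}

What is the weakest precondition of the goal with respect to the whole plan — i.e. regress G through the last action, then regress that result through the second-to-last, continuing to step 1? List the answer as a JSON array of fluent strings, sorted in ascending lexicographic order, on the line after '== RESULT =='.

Work backward from the goal:
  through step 4 (putdown(a)): drop {clear(a), ontable(a)}, keep {ontable(d)}, require {holding(a)}
    → {holding(a), ontable(d)}
  through step 3 (unstack(a,c)): drop {holding(a)}, keep {ontable(d)}, require {clear(a), handempty, on(a,c)}
    → {clear(a), handempty, on(a,c), ontable(d)}
  through step 2 (stack(e,d)): drop {handempty}, keep {clear(a), on(a,c), ontable(d)}, require {clear(d), holding(e)}
    → {clear(a), clear(d), holding(e), on(a,c), ontable(d)}
  through step 1 (pickup(e)): drop {holding(e)}, keep {clear(a), clear(d), on(a,c), ontable(d)}, require {clear(e), handempty, ontable(e)}
    → {clear(a), clear(d), clear(e), handempty, on(a,c), ontable(d), ontable(e)}

== RESULT ==
["clear(a)", "clear(d)", "clear(e)", "handempty", "on(a,c)", "ontable(d)", "ontable(e)"]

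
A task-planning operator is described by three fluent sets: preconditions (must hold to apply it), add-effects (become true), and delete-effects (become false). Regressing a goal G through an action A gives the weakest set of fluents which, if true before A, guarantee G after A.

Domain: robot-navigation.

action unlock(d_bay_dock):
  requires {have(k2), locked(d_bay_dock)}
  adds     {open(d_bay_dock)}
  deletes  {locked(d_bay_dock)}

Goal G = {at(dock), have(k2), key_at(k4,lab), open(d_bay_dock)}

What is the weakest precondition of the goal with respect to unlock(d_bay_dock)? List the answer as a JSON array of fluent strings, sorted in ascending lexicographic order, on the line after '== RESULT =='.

Compute (G \ add) ∪ pre:
  G ∩ del = {}  (empty — regression defined)
  G \ add = {at(dock), have(k2), key_at(k4,lab), open(d_bay_dock)} \ {open(d_bay_dock)} = {at(dock), have(k2), key_at(k4,lab)}
  ∪ pre   = {at(dock), have(k2), key_at(k4,lab)} ∪ {have(k2), locked(d_bay_dock)}
          = {at(dock), have(k2), key_at(k4,lab), locked(d_bay_dock)}

== RESULT ==
["at(dock)", "have(k2)", "key_at(k4,lab)", "locked(d_bay_dock)"]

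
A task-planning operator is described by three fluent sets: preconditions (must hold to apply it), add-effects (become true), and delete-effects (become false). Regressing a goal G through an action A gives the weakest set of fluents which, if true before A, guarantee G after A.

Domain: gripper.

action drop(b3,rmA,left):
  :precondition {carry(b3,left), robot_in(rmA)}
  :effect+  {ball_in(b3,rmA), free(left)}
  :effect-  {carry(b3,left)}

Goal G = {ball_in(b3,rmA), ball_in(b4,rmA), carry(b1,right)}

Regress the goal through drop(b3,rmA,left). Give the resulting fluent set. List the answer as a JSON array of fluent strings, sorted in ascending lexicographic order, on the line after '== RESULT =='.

Compute (G \ add) ∪ pre:
  G ∩ del = {}  (empty — regression defined)
  G \ add = {ball_in(b3,rmA), ball_in(b4,rmA), carry(b1,right)} \ {ball_in(b3,rmA), free(left)} = {ball_in(b4,rmA), carry(b1,right)}
  ∪ pre   = {ball_in(b4,rmA), carry(b1,right)} ∪ {carry(b3,left), robot_in(rmA)}
          = {ball_in(b4,rmA), carry(b1,right), carry(b3,left), robot_in(rmA)}

== RESULT ==
["ball_in(b4,rmA)", "carry(b1,right)", "carry(b3,left)", "robot_in(rmA)"]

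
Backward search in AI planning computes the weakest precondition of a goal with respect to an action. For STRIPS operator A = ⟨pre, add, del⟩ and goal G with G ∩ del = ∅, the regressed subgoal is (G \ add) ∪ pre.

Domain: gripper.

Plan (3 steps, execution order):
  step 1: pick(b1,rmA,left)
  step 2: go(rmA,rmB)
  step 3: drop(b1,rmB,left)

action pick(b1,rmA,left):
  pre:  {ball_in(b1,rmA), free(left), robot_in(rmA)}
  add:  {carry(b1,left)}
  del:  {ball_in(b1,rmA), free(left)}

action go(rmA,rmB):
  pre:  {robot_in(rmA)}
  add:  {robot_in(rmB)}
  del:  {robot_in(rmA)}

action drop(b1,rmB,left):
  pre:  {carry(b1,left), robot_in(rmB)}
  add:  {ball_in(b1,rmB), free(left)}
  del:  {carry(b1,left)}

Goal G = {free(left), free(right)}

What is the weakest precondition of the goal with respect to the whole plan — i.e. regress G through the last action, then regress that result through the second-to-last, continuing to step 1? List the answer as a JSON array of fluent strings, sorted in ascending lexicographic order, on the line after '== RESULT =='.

Regress step by step:
  through step 3 (drop(b1,rmB,left)): drop {free(left)}, keep {free(right)}, require {carry(b1,left), robot_in(rmB)}
    → {carry(b1,left), free(right), robot_in(rmB)}
  through step 2 (go(rmA,rmB)): drop {robot_in(rmB)}, keep {carry(b1,left), free(right)}, require {robot_in(rmA)}
    → {carry(b1,left), free(right), robot_in(rmA)}
  through step 1 (pick(b1,rmA,left)): drop {carry(b1,left)}, keep {free(right), robot_in(rmA)}, require {ball_in(b1,rmA), free(left), robot_in(rmA)}
    → {ball_in(b1,rmA), free(left), free(right), robot_in(rmA)}

== RESULT ==
["ball_in(b1,rmA)", "free(left)", "free(right)", "robot_in(rmA)"]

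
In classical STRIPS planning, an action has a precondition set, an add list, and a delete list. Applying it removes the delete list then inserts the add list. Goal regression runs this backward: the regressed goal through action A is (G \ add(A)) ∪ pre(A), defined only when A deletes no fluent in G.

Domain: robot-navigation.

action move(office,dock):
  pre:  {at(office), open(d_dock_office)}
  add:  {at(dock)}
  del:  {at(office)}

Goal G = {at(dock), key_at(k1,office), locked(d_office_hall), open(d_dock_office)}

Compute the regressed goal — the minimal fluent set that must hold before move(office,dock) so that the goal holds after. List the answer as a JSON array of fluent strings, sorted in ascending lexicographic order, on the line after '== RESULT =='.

Regress:
  G ∩ del = {}  (empty — regression defined)
  G \ add = {at(dock), key_at(k1,office), locked(d_office_hall), open(d_dock_office)} \ {at(dock)} = {key_at(k1,office), locked(d_office_hall), open(d_dock_office)}
  ∪ pre   = {key_at(k1,office), locked(d_office_hall), open(d_dock_office)} ∪ {at(office), open(d_dock_office)}
          = {at(office), key_at(k1,office), locked(d_office_hall), open(d_dock_office)}

== RESULT ==
["at(office)", "key_at(k1,office)", "locked(d_office_hall)", "open(d_dock_office)"]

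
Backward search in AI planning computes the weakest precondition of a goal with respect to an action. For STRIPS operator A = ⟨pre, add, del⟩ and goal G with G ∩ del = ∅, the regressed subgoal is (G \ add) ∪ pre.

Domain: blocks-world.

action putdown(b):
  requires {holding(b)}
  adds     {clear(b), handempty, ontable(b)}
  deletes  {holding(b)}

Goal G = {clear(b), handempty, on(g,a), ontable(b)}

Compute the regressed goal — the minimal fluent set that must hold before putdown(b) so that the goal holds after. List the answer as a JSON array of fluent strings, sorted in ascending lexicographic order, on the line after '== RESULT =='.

Compute (G \ add) ∪ pre:
  G ∩ del = {}  (empty — regression defined)
  G \ add = {clear(b), handempty, on(g,a), ontable(b)} \ {clear(b), handempty, ontable(b)} = {on(g,a)}
  ∪ pre   = {on(g,a)} ∪ {holding(b)}
          = {holding(b), on(g,a)}

== RESULT ==
["holding(b)", "on(g,a)"]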